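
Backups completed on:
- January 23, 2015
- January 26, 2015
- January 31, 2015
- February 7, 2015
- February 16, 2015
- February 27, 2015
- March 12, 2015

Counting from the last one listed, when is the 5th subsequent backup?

The spacing grows by 2 each time: 3, 5, 7, 9, 11, 13 days.
Next gap: 15 days. March 12, 2015 + 15 days = March 27, 2015.
Next gap: 17 days. March 27, 2015 + 17 days = April 13, 2015.
Next gap: 19 days. April 13, 2015 + 19 days = May 2, 2015.
Next gap: 21 days. May 2, 2015 + 21 days = May 23, 2015.
Next gap: 23 days. May 23, 2015 + 23 days = June 15, 2015.

June 15, 2015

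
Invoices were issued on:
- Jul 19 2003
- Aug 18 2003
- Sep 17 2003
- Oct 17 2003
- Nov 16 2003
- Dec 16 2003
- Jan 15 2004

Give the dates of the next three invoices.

Every event comes 30 days after the last (30, 30, 30, 30, 30, 30).
Jan 15 2004 + 30 days = Feb 14 2004.
Feb 14 2004 + 30 days = Mar 15 2004.
Mar 15 2004 + 30 days = Apr 14 2004.

Feb 14 2004, Mar 15 2004, Apr 14 2004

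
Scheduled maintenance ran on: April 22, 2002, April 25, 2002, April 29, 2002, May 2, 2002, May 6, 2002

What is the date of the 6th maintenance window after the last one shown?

Every event lands on a Monday or Thursday (gaps cycle 3, 4, 3, 4).
So the schedule is: every Monday and Thursday.
Next Thursday: May 9, 2002.
Next Monday: May 13, 2002.
The following Thursday is May 16, 2002.
Next Monday: May 20, 2002.
The following Thursday is May 23, 2002.
Next Monday: May 27, 2002.

May 27, 2002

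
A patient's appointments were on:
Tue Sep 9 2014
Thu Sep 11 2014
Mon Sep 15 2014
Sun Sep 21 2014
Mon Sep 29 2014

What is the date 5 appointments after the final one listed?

The spacing grows by 2 each time: 2, 4, 6, 8 days.
Next gap: 10 days. Mon Sep 29 2014 + 10 days = Thu Oct 9 2014.
Next gap: 12 days. Thu Oct 9 2014 + 12 days = Tue Oct 21 2014.
Next gap: 14 days. Tue Oct 21 2014 + 14 days = Tue Nov 4 2014.
Next gap: 16 days. Tue Nov 4 2014 + 16 days = Thu Nov 20 2014.
Next gap: 18 days. Thu Nov 20 2014 + 18 days = Mon Dec 8 2014.

Mon Dec 8 2014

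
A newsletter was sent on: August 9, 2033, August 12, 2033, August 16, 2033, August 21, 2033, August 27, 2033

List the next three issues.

September 3, 2033; September 11, 2033; September 20, 2033

Gaps: 3, 4, 5, 6 days — each gap is 1 larger than the previous one.
Next gap: 7 days. August 27, 2033 + 7 days = September 3, 2033.
Next gap: 8 days. September 3, 2033 + 8 days = September 11, 2033.
Next gap: 9 days. September 11, 2033 + 9 days = September 20, 2033.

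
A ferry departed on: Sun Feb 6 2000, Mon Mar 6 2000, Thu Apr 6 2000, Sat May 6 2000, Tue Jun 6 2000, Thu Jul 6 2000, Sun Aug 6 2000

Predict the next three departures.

Gaps: 29, 31, 30, 31, 30, 31 days — not constant. Every event is on the 6th of the month.
Pattern: the 6th of each month.
Next: September 2000 → Wed Sep 6 2000.
Next: October 2000 → Fri Oct 6 2000.
Next: November 2000 → Mon Nov 6 2000.

Wed Sep 6 2000, Fri Oct 6 2000, Mon Nov 6 2000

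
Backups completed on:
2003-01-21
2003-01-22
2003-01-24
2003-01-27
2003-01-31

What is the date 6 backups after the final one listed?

The spacing grows by 1 each time: 1, 2, 3, 4 days.
Next gap: 5 days. 2003-01-31 + 5 days = 2003-02-05.
Next gap: 6 days. 2003-02-05 + 6 days = 2003-02-11.
Next gap: 7 days. 2003-02-11 + 7 days = 2003-02-18.
Next gap: 8 days. 2003-02-18 + 8 days = 2003-02-26.
Next gap: 9 days. 2003-02-26 + 9 days = 2003-03-07.
Next gap: 10 days. 2003-03-07 + 10 days = 2003-03-17.

2003-03-17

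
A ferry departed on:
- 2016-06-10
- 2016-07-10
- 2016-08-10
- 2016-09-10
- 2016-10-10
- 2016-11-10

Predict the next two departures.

The day-of-month is always 10 (30, 31, 31, 30, 31 days between events).
So this recurs on the 10th of each month.
December 2016: 2016-12-10.
January 2017: 2017-01-10.

2016-12-10, 2017-01-10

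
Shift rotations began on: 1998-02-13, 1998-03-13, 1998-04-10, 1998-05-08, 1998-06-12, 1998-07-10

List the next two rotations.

1998-08-14, 1998-09-11

These are Fridays at 28- or 35-day spacing (28, 28, 28, 35, 28).
The pattern: 2nd Friday of the month.
August 1998 — 2nd Friday is 1998-08-14.
2nd Friday of September 1998: 1998-09-11.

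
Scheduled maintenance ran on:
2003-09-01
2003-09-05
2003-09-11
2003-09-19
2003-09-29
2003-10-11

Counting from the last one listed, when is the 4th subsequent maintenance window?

2003-12-18

The spacing grows by 2 each time: 4, 6, 8, 10, 12 days.
Next gap: 14 days. 2003-10-11 + 14 days = 2003-10-25.
Next gap: 16 days. 2003-10-25 + 16 days = 2003-11-10.
Next gap: 18 days. 2003-11-10 + 18 days = 2003-11-28.
Next gap: 20 days. 2003-11-28 + 20 days = 2003-12-18.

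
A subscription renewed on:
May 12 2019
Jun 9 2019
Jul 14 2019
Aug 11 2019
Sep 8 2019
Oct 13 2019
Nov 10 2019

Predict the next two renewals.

These are Sundays at 28- or 35-day spacing (28, 35, 28, 28, 35, 28).
The pattern: 2nd Sunday of the month.
December 2019 — 2nd Sunday is Dec 8 2019.
January 2020 — 2nd Sunday is Jan 12 2020.

Dec 8 2019, Jan 12 2020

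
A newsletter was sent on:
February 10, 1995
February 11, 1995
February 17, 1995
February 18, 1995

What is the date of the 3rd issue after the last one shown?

March 3, 1995

Gaps: 1, 6, 1 days — not constant, but cyclic with period 2.
The events fall on every Friday and Saturday.
Next Friday: February 24, 1995.
The following Saturday is February 25, 1995.
The following Friday is March 3, 1995.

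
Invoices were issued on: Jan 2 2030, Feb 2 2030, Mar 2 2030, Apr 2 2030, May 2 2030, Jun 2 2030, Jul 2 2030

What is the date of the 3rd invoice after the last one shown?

Gaps: 31, 28, 31, 30, 31, 30 days — not constant. Every event is on the 2nd of the month.
Pattern: the 2nd of each month.
August 2030: Aug 2 2030.
September 2030: Sep 2 2030.
Next: October 2030 → Oct 2 2030.

Oct 2 2030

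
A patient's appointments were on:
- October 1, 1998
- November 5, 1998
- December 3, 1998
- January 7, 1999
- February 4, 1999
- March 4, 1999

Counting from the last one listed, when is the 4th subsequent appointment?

All dates are Thursdays, 35, 28, 35, 28, 28 days apart.
Specifically, the 1st Thursday of each month.
1st Thursday of April 1999: April 1, 1999.
1st Thursday of May 1999: May 6, 1999.
1st Thursday of June 1999: June 3, 1999.
1st Thursday of July 1999: July 1, 1999.

July 1, 1999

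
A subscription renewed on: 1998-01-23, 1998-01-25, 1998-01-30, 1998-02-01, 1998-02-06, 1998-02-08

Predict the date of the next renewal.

1998-02-13

Gaps: 2, 5, 2, 5, 2 days — not constant, but cyclic with period 2.
The events fall on every Friday and Sunday.
Next Friday: 1998-02-13.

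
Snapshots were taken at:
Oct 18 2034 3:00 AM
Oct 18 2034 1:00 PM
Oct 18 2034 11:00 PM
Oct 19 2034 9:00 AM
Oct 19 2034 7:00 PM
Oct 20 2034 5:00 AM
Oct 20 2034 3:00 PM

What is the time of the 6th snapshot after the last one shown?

Oct 23 2034 3:00 AM

Spacing: 10, 10, 10, 10, 10, 10 h — constant 10 h.
Oct 20 2034 3:00 PM + 10 h = Oct 21 2034 1:00 AM.
Oct 21 2034 1:00 AM + 10 h = Oct 21 2034 11:00 AM.
Oct 21 2034 11:00 AM + 10 h = Oct 21 2034 9:00 PM.
Oct 21 2034 9:00 PM + 10 h = Oct 22 2034 7:00 AM.
Oct 22 2034 7:00 AM + 10 h = Oct 22 2034 5:00 PM.
Oct 22 2034 5:00 PM + 10 h = Oct 23 2034 3:00 AM.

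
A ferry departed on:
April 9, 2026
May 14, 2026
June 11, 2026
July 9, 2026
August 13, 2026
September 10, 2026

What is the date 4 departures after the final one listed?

January 14, 2027

Gaps: 35, 28, 28, 35, 28 days — a mix of 28 and 35. Every date is a Thursday.
Each is the 2nd Thursday of its month.
2nd Thursday of October 2026: October 8, 2026.
November 2026 — 2nd Thursday is November 12, 2026.
2nd Thursday of December 2026: December 10, 2026.
January 2027 — 2nd Thursday is January 14, 2027.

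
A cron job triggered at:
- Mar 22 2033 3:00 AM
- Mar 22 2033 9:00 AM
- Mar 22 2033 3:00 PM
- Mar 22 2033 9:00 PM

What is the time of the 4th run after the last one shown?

Mar 23 2033 9:00 PM

Gaps: 6, 6, 6 hours — each event is 6 hours after the previous one.
Mar 22 2033 9:00 PM + 6 h = Mar 23 2033 3:00 AM.
Mar 23 2033 3:00 AM + 6 h = Mar 23 2033 9:00 AM.
Mar 23 2033 9:00 AM + 6 h = Mar 23 2033 3:00 PM.
Mar 23 2033 3:00 PM + 6 h = Mar 23 2033 9:00 PM.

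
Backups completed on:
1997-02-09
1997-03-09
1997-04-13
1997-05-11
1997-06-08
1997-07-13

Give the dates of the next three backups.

1997-08-10, 1997-09-14, 1997-10-12

Gaps: 28, 35, 28, 28, 35 days — a mix of 28 and 35. Every date is a Sunday.
Each is the 2nd Sunday of its month.
August 1997 — 2nd Sunday is 1997-08-10.
September 1997 — 2nd Sunday is 1997-09-14.
October 1997 — 2nd Sunday is 1997-10-12.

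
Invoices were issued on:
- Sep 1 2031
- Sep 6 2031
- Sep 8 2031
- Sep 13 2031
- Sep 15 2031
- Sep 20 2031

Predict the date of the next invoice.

Sep 22 2031

The gap pattern 5, 2, 5, 2, 5 repeats every 2 events.
These are the Mondays and Saturdays of each week.
The following Monday is Sep 22 2031.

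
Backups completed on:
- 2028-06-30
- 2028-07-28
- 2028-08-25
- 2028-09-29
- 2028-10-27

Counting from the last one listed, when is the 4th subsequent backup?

2029-02-23

Every date is a Friday; gaps 28, 28, 35, 28 days.
Each is the last Friday of its month (at least one falls on the 29th or later, ruling out '4th Friday').
November 2028 ends with Friday 2028-11-24.
December 2028 ends with Friday 2028-12-29.
Last Friday of January 2029: 2029-01-26.
Last Friday of February 2029: 2029-02-23.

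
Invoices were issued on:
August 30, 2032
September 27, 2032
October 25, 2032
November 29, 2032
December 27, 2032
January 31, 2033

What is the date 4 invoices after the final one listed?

Every date is a Monday; gaps 28, 28, 35, 28, 35 days.
Each is the last Monday of its month (at least one falls on the 29th or later, ruling out '4th Monday').
February 2033 ends with Monday February 28, 2033.
Last Monday of March 2033: March 28, 2033.
Last Monday of April 2033: April 25, 2033.
May 2033 ends with Monday May 30, 2033.

May 30, 2033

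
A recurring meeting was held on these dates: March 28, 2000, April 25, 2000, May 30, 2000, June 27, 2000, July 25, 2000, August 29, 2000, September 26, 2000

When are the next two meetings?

All Tuesdays; the gaps (28, 35, 28, 28, 35, 28) vary with month length.
This is the last Tuesday of each month.
Last Tuesday of October 2000: October 31, 2000.
Last Tuesday of November 2000: November 28, 2000.

October 31, 2000; November 28, 2000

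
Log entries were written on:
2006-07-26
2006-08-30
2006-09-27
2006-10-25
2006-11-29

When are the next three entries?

2006-12-27, 2007-01-31, 2007-02-28

Every date is a Wednesday; gaps 35, 28, 28, 35 days.
Each is the last Wednesday of its month (at least one falls on the 29th or later, ruling out '4th Wednesday').
December 2006 ends with Wednesday 2006-12-27.
January 2007 ends with Wednesday 2007-01-31.
Last Wednesday of February 2007: 2007-02-28.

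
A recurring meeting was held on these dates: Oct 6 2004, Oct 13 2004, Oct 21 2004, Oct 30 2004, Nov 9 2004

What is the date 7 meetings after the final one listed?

Feb 15 2005

The spacing grows by 1 each time: 7, 8, 9, 10 days.
Next gap: 11 days. Nov 9 2004 + 11 days = Nov 20 2004.
Next gap: 12 days. Nov 20 2004 + 12 days = Dec 2 2004.
Next gap: 13 days. Dec 2 2004 + 13 days = Dec 15 2004.
Next gap: 14 days. Dec 15 2004 + 14 days = Dec 29 2004.
Next gap: 15 days. Dec 29 2004 + 15 days = Jan 13 2005.
Next gap: 16 days. Jan 13 2005 + 16 days = Jan 29 2005.
Next gap: 17 days. Jan 29 2005 + 17 days = Feb 15 2005.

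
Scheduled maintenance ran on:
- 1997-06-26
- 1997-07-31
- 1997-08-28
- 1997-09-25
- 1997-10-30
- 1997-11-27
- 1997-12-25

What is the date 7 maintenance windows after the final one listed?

1998-07-30

These are Thursdays with 35, 28, 28, 35, 28, 28-day gaps.
Each is the final Thursday of its month — 1997-07-31 is past the 28th, so '4th Thursday' doesn't fit.
January 1998 ends with Thursday 1998-01-29.
February 1998 ends with Thursday 1998-02-26.
March 1998 ends with Thursday 1998-03-26.
April 1998 ends with Thursday 1998-04-30.
Last Thursday of May 1998: 1998-05-28.
Last Thursday of June 1998: 1998-06-25.
July 1998 ends with Thursday 1998-07-30.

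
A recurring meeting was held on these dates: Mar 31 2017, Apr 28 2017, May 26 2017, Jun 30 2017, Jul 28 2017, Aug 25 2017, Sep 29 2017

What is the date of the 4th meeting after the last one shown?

Jan 26 2018

These are Fridays with 28, 28, 35, 28, 28, 35-day gaps.
Each is the final Friday of its month — Mar 31 2017 is past the 28th, so '4th Friday' doesn't fit.
Last Friday of October 2017: Oct 27 2017.
Last Friday of November 2017: Nov 24 2017.
December 2017 ends with Friday Dec 29 2017.
Last Friday of January 2018: Jan 26 2018.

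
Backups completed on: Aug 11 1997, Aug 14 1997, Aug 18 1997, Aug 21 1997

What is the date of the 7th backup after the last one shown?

Sep 15 1997

Gaps: 3, 4, 3 days — not constant, but cyclic with period 2.
The events fall on every Monday and Thursday.
The following Monday is Aug 25 1997.
The following Thursday is Aug 28 1997.
The following Monday is Sep 1 1997.
Next Thursday: Sep 4 1997.
Next Monday: Sep 8 1997.
The following Thursday is Sep 11 1997.
Next Monday: Sep 15 1997.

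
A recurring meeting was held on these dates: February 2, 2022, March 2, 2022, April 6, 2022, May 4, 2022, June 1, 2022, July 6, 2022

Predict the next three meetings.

August 3, 2022; September 7, 2022; October 5, 2022

Gaps: 28, 35, 28, 28, 35 days — a mix of 28 and 35. Every date is a Wednesday.
Each is the 1st Wednesday of its month.
August 2022 — 1st Wednesday is August 3, 2022.
1st Wednesday of September 2022: September 7, 2022.
1st Wednesday of October 2022: October 5, 2022.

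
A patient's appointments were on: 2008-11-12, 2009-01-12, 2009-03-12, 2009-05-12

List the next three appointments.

2009-07-12, 2009-09-12, 2009-11-12

Each date is the 12th; the gaps (61, 59, 61) track the month lengths.
The rule is the 12th of every 2 months.
Next: July 2009 → 2009-07-12.
September 2009: 2009-09-12.
November 2009: 2009-11-12.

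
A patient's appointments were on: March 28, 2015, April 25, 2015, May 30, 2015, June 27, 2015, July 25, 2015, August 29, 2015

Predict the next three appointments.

These are Saturdays with 28, 35, 28, 28, 35-day gaps.
Each is the final Saturday of its month — May 30, 2015 is past the 28th, so '4th Saturday' doesn't fit.
September 2015 ends with Saturday September 26, 2015.
Last Saturday of October 2015: October 31, 2015.
Last Saturday of November 2015: November 28, 2015.

September 26, 2015; October 31, 2015; November 28, 2015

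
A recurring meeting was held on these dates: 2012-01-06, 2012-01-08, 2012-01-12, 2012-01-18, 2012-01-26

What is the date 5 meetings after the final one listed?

2012-04-05

Intervals are 2, 4, 6, 8 days — an arithmetic progression with common difference 2.
Next gap: 10 days. 2012-01-26 + 10 days = 2012-02-05.
Next gap: 12 days. 2012-02-05 + 12 days = 2012-02-17.
Next gap: 14 days. 2012-02-17 + 14 days = 2012-03-02.
Next gap: 16 days. 2012-03-02 + 16 days = 2012-03-18.
Next gap: 18 days. 2012-03-18 + 18 days = 2012-04-05.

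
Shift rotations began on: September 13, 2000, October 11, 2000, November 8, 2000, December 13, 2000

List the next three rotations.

All dates are Wednesdays, 28, 28, 35 days apart.
Specifically, the 2nd Wednesday of each month.
2nd Wednesday of January 2001: January 10, 2001.
February 2001 — 2nd Wednesday is February 14, 2001.
2nd Wednesday of March 2001: March 14, 2001.

January 10, 2001; February 14, 2001; March 14, 2001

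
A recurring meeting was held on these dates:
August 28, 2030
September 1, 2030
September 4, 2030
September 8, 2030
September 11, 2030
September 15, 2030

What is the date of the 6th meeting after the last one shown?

October 6, 2030

Gaps: 4, 3, 4, 3, 4 days — not constant, but cyclic with period 2.
The events fall on every Wednesday and Sunday.
Next Wednesday: September 18, 2030.
The following Sunday is September 22, 2030.
The following Wednesday is September 25, 2030.
The following Sunday is September 29, 2030.
The following Wednesday is October 2, 2030.
The following Sunday is October 6, 2030.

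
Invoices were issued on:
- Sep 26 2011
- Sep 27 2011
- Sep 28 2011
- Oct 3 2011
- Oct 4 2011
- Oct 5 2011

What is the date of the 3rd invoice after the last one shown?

The gap pattern 1, 1, 5, 1, 1 repeats every 3 events.
These are the Mondays, Tuesdays and Wednesdays of each week.
Next Monday: Oct 10 2011.
The following Tuesday is Oct 11 2011.
Next Wednesday: Oct 12 2011.

Oct 12 2011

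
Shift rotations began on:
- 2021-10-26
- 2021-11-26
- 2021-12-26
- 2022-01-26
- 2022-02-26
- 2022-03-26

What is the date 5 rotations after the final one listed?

Gaps: 31, 30, 31, 31, 28 days — not constant. Every event is on the 26th of the month.
Pattern: the 26th of each month.
April 2022: 2022-04-26.
Next: May 2022 → 2022-05-26.
June 2022: 2022-06-26.
July 2022: 2022-07-26.
Next: August 2022 → 2022-08-26.

2022-08-26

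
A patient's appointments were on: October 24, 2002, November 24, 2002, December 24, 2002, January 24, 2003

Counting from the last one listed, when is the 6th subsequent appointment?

Gaps: 31, 30, 31 days — not constant. Every event is on the 24th of the month.
Pattern: the 24th of each month.
Next: February 2003 → February 24, 2003.
March 2003: March 24, 2003.
April 2003: April 24, 2003.
May 2003: May 24, 2003.
June 2003: June 24, 2003.
Next: July 2003 → July 24, 2003.

July 24, 2003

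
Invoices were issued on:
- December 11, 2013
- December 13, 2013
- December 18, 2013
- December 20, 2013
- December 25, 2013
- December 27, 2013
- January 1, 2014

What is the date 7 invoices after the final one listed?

Gaps: 2, 5, 2, 5, 2, 5 days — not constant, but cyclic with period 2.
The events fall on every Wednesday and Friday.
Next Friday: January 3, 2014.
Next Wednesday: January 8, 2014.
The following Friday is January 10, 2014.
Next Wednesday: January 15, 2014.
Next Friday: January 17, 2014.
Next Wednesday: January 22, 2014.
The following Friday is January 24, 2014.

January 24, 2014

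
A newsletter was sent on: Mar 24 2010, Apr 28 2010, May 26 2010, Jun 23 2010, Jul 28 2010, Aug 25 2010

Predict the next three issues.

These are Wednesdays at 28- or 35-day spacing (35, 28, 28, 35, 28).
The pattern: 4th Wednesday of the month.
4th Wednesday of September 2010: Sep 22 2010.
4th Wednesday of October 2010: Oct 27 2010.
November 2010 — 4th Wednesday is Nov 24 2010.

Sep 22 2010, Oct 27 2010, Nov 24 2010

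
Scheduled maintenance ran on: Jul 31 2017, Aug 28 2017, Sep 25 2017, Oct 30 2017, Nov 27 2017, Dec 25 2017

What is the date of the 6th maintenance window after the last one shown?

Jun 25 2018

All Mondays; the gaps (28, 28, 35, 28, 28) vary with month length.
This is the last Monday of each month.
Last Monday of January 2018: Jan 29 2018.
February 2018 ends with Monday Feb 26 2018.
March 2018 ends with Monday Mar 26 2018.
April 2018 ends with Monday Apr 30 2018.
Last Monday of May 2018: May 28 2018.
June 2018 ends with Monday Jun 25 2018.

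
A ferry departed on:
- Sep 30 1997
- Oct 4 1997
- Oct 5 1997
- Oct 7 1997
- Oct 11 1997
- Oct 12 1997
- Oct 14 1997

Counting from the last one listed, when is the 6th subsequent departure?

Gaps: 4, 1, 2, 4, 1, 2 days — not constant, but cyclic with period 3.
The events fall on every Tuesday, Saturday and Sunday.
Next Saturday: Oct 18 1997.
Next Sunday: Oct 19 1997.
Next Tuesday: Oct 21 1997.
The following Saturday is Oct 25 1997.
The following Sunday is Oct 26 1997.
The following Tuesday is Oct 28 1997.

Oct 28 1997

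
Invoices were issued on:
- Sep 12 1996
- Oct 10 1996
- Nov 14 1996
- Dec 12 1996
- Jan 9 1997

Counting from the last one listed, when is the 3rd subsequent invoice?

Apr 10 1997

All dates are Thursdays, 28, 35, 28, 28 days apart.
Specifically, the 2nd Thursday of each month.
2nd Thursday of February 1997: Feb 13 1997.
March 1997 — 2nd Thursday is Mar 13 1997.
April 1997 — 2nd Thursday is Apr 10 1997.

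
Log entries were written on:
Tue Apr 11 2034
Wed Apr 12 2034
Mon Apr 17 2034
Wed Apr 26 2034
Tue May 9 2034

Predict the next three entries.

Gaps: 1, 5, 9, 13 days — each gap is 4 larger than the previous one.
Next gap: 17 days. Tue May 9 2034 + 17 days = Fri May 26 2034.
Next gap: 21 days. Fri May 26 2034 + 21 days = Fri Jun 16 2034.
Next gap: 25 days. Fri Jun 16 2034 + 25 days = Tue Jul 11 2034.

Fri May 26 2034, Fri Jun 16 2034, Tue Jul 11 2034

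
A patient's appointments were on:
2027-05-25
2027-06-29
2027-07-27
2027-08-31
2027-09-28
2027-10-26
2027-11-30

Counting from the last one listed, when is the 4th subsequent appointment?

Every date is a Tuesday; gaps 35, 28, 35, 28, 28, 35 days.
Each is the last Tuesday of its month (at least one falls on the 29th or later, ruling out '4th Tuesday').
Last Tuesday of December 2027: 2027-12-28.
Last Tuesday of January 2028: 2028-01-25.
Last Tuesday of February 2028: 2028-02-29.
March 2028 ends with Tuesday 2028-03-28.

2028-03-28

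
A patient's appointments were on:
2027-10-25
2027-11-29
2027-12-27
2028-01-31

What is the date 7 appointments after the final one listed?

All Mondays; the gaps (35, 28, 35) vary with month length.
This is the last Monday of each month.
Last Monday of February 2028: 2028-02-28.
Last Monday of March 2028: 2028-03-27.
April 2028 ends with Monday 2028-04-24.
Last Monday of May 2028: 2028-05-29.
June 2028 ends with Monday 2028-06-26.
July 2028 ends with Monday 2028-07-31.
August 2028 ends with Monday 2028-08-28.

2028-08-28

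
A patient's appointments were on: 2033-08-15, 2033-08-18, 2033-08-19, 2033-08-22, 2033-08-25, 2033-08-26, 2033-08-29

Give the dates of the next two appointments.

The gap pattern 3, 1, 3, 3, 1, 3 repeats every 3 events.
These are the Mondays, Thursdays and Fridays of each week.
Next Thursday: 2033-09-01.
Next Friday: 2033-09-02.

2033-09-01, 2033-09-02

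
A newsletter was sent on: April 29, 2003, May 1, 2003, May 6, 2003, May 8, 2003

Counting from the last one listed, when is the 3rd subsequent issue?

Gaps: 2, 5, 2 days — not constant, but cyclic with period 2.
The events fall on every Tuesday and Thursday.
Next Tuesday: May 13, 2003.
The following Thursday is May 15, 2003.
The following Tuesday is May 20, 2003.

May 20, 2003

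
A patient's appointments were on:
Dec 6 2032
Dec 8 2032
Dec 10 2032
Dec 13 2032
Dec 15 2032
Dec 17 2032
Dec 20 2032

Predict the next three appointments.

Dec 22 2032, Dec 24 2032, Dec 27 2032

The gap pattern 2, 2, 3, 2, 2, 3 repeats every 3 events.
These are the Mondays, Wednesdays and Fridays of each week.
The following Wednesday is Dec 22 2032.
The following Friday is Dec 24 2032.
The following Monday is Dec 27 2032.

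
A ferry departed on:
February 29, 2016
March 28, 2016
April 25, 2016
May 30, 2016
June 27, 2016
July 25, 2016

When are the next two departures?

August 29, 2016; September 26, 2016

These are Mondays with 28, 28, 35, 28, 28-day gaps.
Each is the final Monday of its month — February 29, 2016 is past the 28th, so '4th Monday' doesn't fit.
Last Monday of August 2016: August 29, 2016.
Last Monday of September 2016: September 26, 2016.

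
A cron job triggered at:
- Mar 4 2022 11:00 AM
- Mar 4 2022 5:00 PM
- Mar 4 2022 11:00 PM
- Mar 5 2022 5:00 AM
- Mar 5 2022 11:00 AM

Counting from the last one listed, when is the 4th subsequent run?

Mar 6 2022 11:00 AM

The interval is a steady 6 hours (6, 6, 6, 6).
Mar 5 2022 11:00 AM + 6 h = Mar 5 2022 5:00 PM.
Mar 5 2022 5:00 PM + 6 h = Mar 5 2022 11:00 PM.
Mar 5 2022 11:00 PM + 6 h = Mar 6 2022 5:00 AM.
Mar 6 2022 5:00 AM + 6 h = Mar 6 2022 11:00 AM.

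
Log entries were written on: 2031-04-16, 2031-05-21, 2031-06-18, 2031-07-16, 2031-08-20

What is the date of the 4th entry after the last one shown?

Gaps: 35, 28, 28, 35 days — a mix of 28 and 35. Every date is a Wednesday.
Each is the 3rd Wednesday of its month.
3rd Wednesday of September 2031: 2031-09-17.
3rd Wednesday of October 2031: 2031-10-15.
3rd Wednesday of November 2031: 2031-11-19.
3rd Wednesday of December 2031: 2031-12-17.

2031-12-17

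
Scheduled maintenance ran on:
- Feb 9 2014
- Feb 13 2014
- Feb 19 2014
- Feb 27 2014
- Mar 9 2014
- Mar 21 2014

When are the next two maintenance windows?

Gaps: 4, 6, 8, 10, 12 days — each gap is 2 larger than the previous one.
Next gap: 14 days. Mar 21 2014 + 14 days = Apr 4 2014.
Next gap: 16 days. Apr 4 2014 + 16 days = Apr 20 2014.

Apr 4 2014, Apr 20 2014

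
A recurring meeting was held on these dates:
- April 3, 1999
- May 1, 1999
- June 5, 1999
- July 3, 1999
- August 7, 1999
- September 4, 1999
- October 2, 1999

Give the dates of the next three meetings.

November 6, 1999; December 4, 1999; January 1, 2000

All dates are Saturdays, 28, 35, 28, 35, 28, 28 days apart.
Specifically, the 1st Saturday of each month.
1st Saturday of November 1999: November 6, 1999.
December 1999 — 1st Saturday is December 4, 1999.
1st Saturday of January 2000: January 1, 2000.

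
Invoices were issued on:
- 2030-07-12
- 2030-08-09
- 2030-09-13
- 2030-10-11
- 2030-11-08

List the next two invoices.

2030-12-13, 2031-01-10

These are Fridays at 28- or 35-day spacing (28, 35, 28, 28).
The pattern: 2nd Friday of the month.
2nd Friday of December 2030: 2030-12-13.
January 2031 — 2nd Friday is 2031-01-10.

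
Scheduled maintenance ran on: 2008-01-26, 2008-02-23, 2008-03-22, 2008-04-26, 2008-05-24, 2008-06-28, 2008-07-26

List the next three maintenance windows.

Gaps: 28, 28, 35, 28, 35, 28 days — a mix of 28 and 35. Every date is a Saturday.
Each is the 4th Saturday of its month.
August 2008 — 4th Saturday is 2008-08-23.
September 2008 — 4th Saturday is 2008-09-27.
October 2008 — 4th Saturday is 2008-10-25.

2008-08-23, 2008-09-27, 2008-10-25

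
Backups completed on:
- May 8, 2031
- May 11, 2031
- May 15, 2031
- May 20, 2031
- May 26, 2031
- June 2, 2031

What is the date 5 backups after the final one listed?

July 22, 2031

Intervals are 3, 4, 5, 6, 7 days — an arithmetic progression with common difference 1.
Next gap: 8 days. June 2, 2031 + 8 days = June 10, 2031.
Next gap: 9 days. June 10, 2031 + 9 days = June 19, 2031.
Next gap: 10 days. June 19, 2031 + 10 days = June 29, 2031.
Next gap: 11 days. June 29, 2031 + 11 days = July 10, 2031.
Next gap: 12 days. July 10, 2031 + 12 days = July 22, 2031.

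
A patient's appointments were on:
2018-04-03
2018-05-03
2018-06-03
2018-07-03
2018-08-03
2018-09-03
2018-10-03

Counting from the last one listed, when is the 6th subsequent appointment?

Each date is the 3rd; the gaps (30, 31, 30, 31, 31, 30) track the month lengths.
The rule is the 3rd of each month.
Next: November 2018 → 2018-11-03.
Next: December 2018 → 2018-12-03.
Next: January 2019 → 2019-01-03.
Next: February 2019 → 2019-02-03.
March 2019: 2019-03-03.
Next: April 2019 → 2019-04-03.

2019-04-03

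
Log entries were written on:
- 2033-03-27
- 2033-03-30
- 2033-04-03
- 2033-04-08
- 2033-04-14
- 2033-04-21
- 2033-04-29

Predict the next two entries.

Intervals are 3, 4, 5, 6, 7, 8 days — an arithmetic progression with common difference 1.
Next gap: 9 days. 2033-04-29 + 9 days = 2033-05-08.
Next gap: 10 days. 2033-05-08 + 10 days = 2033-05-18.

2033-05-08, 2033-05-18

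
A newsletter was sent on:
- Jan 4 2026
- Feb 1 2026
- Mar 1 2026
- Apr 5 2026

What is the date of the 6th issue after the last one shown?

Oct 4 2026

These are Sundays at 28- or 35-day spacing (28, 28, 35).
The pattern: 1st Sunday of the month.
May 2026 — 1st Sunday is May 3 2026.
June 2026 — 1st Sunday is Jun 7 2026.
July 2026 — 1st Sunday is Jul 5 2026.
1st Sunday of August 2026: Aug 2 2026.
1st Sunday of September 2026: Sep 6 2026.
1st Sunday of October 2026: Oct 4 2026.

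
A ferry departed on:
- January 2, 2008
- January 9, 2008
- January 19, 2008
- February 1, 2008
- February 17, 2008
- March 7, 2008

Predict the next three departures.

Gaps: 7, 10, 13, 16, 19 days — each gap is 3 larger than the previous one.
Next gap: 22 days. March 7, 2008 + 22 days = March 29, 2008.
Next gap: 25 days. March 29, 2008 + 25 days = April 23, 2008.
Next gap: 28 days. April 23, 2008 + 28 days = May 21, 2008.

March 29, 2008; April 23, 2008; May 21, 2008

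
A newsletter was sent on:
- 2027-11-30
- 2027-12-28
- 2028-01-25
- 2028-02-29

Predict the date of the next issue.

2028-03-28

Every date is a Tuesday; gaps 28, 28, 35 days.
Each is the last Tuesday of its month (at least one falls on the 29th or later, ruling out '4th Tuesday').
March 2028 ends with Tuesday 2028-03-28.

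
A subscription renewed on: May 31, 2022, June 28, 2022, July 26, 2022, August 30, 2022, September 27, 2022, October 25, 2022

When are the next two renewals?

November 29, 2022; December 27, 2022

All Tuesdays; the gaps (28, 28, 35, 28, 28) vary with month length.
This is the last Tuesday of each month.
Last Tuesday of November 2022: November 29, 2022.
Last Tuesday of December 2022: December 27, 2022.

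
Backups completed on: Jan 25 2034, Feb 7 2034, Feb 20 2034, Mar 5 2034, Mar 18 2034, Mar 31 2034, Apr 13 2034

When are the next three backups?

The spacing is 13, 13, 13, 13, 13, 13 days — always 13 days.
Apr 13 2034 + 13 days = Apr 26 2034.
Apr 26 2034 + 13 days = May 9 2034.
May 9 2034 + 13 days = May 22 2034.

Apr 26 2034, May 9 2034, May 22 2034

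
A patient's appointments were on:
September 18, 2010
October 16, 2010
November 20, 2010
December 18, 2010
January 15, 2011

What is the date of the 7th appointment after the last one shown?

August 20, 2011

Gaps: 28, 35, 28, 28 days — a mix of 28 and 35. Every date is a Saturday.
Each is the 3rd Saturday of its month.
3rd Saturday of February 2011: February 19, 2011.
3rd Saturday of March 2011: March 19, 2011.
April 2011 — 3rd Saturday is April 16, 2011.
May 2011 — 3rd Saturday is May 21, 2011.
June 2011 — 3rd Saturday is June 18, 2011.
July 2011 — 3rd Saturday is July 16, 2011.
August 2011 — 3rd Saturday is August 20, 2011.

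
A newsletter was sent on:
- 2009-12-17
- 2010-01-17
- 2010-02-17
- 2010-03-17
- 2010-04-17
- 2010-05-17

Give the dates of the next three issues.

2010-06-17, 2010-07-17, 2010-08-17

Gaps: 31, 31, 28, 31, 30 days — not constant. Every event is on the 17th of the month.
Pattern: the 17th of each month.
Next: June 2010 → 2010-06-17.
Next: July 2010 → 2010-07-17.
Next: August 2010 → 2010-08-17.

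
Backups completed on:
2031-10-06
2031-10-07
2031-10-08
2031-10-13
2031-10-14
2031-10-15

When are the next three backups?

2031-10-20, 2031-10-21, 2031-10-22

Every event lands on a Monday or Tuesday or Wednesday (gaps cycle 1, 1, 5, 1, 1).
So the schedule is: every Monday, Tuesday and Wednesday.
Next Monday: 2031-10-20.
The following Tuesday is 2031-10-21.
The following Wednesday is 2031-10-22.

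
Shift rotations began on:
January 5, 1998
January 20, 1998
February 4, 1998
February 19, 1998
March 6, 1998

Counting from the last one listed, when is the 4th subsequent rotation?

The spacing is 15, 15, 15, 15 days — always 15 days.
March 6, 1998 + 15 days = March 21, 1998.
March 21, 1998 + 15 days = April 5, 1998.
April 5, 1998 + 15 days = April 20, 1998.
April 20, 1998 + 15 days = May 5, 1998.

May 5, 1998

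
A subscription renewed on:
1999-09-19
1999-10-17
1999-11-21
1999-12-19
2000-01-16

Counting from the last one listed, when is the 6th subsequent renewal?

2000-07-16

Gaps: 28, 35, 28, 28 days — a mix of 28 and 35. Every date is a Sunday.
Each is the 3rd Sunday of its month.
February 2000 — 3rd Sunday is 2000-02-20.
March 2000 — 3rd Sunday is 2000-03-19.
April 2000 — 3rd Sunday is 2000-04-16.
May 2000 — 3rd Sunday is 2000-05-21.
3rd Sunday of June 2000: 2000-06-18.
July 2000 — 3rd Sunday is 2000-07-16.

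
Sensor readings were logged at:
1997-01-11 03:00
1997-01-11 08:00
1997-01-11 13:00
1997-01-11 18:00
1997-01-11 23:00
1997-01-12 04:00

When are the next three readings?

1997-01-12 09:00, 1997-01-12 14:00, 1997-01-12 19:00

Gaps: 5, 5, 5, 5, 5 hours — each event is 5 hours after the previous one.
1997-01-12 04:00 + 5 h = 1997-01-12 09:00.
1997-01-12 09:00 + 5 h = 1997-01-12 14:00.
1997-01-12 14:00 + 5 h = 1997-01-12 19:00.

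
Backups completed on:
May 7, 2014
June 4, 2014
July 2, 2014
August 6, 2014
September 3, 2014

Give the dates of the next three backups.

October 1, 2014; November 5, 2014; December 3, 2014

All dates are Wednesdays, 28, 28, 35, 28 days apart.
Specifically, the 1st Wednesday of each month.
October 2014 — 1st Wednesday is October 1, 2014.
November 2014 — 1st Wednesday is November 5, 2014.
December 2014 — 1st Wednesday is December 3, 2014.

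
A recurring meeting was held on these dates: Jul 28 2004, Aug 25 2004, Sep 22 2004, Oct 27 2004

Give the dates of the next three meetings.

Gaps: 28, 28, 35 days — a mix of 28 and 35. Every date is a Wednesday.
Each is the 4th Wednesday of its month.
4th Wednesday of November 2004: Nov 24 2004.
December 2004 — 4th Wednesday is Dec 22 2004.
January 2005 — 4th Wednesday is Jan 26 2005.

Nov 24 2004, Dec 22 2004, Jan 26 2005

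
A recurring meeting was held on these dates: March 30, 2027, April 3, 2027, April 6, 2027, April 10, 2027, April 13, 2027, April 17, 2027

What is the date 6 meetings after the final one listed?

The gap pattern 4, 3, 4, 3, 4 repeats every 2 events.
These are the Tuesdays and Saturdays of each week.
Next Tuesday: April 20, 2027.
The following Saturday is April 24, 2027.
The following Tuesday is April 27, 2027.
Next Saturday: May 1, 2027.
The following Tuesday is May 4, 2027.
The following Saturday is May 8, 2027.

May 8, 2027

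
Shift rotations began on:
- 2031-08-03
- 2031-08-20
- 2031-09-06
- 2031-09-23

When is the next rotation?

2031-10-10

The spacing is 17, 17, 17 days — always 17 days.
2031-09-23 + 17 days = 2031-10-10.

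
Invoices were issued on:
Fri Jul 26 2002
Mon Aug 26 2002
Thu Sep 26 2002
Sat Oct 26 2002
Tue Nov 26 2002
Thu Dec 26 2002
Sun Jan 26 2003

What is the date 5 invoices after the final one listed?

Gaps: 31, 31, 30, 31, 30, 31 days — not constant. Every event is on the 26th of the month.
Pattern: the 26th of each month.
February 2003: Wed Feb 26 2003.
March 2003: Wed Mar 26 2003.
April 2003: Sat Apr 26 2003.
Next: May 2003 → Mon May 26 2003.
Next: June 2003 → Thu Jun 26 2003.

Thu Jun 26 2003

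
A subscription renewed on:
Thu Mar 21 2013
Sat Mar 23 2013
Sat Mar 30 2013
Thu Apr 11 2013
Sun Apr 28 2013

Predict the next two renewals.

Mon May 20 2013, Sun Jun 16 2013

Intervals are 2, 7, 12, 17 days — an arithmetic progression with common difference 5.
Next gap: 22 days. Sun Apr 28 2013 + 22 days = Mon May 20 2013.
Next gap: 27 days. Mon May 20 2013 + 27 days = Sun Jun 16 2013.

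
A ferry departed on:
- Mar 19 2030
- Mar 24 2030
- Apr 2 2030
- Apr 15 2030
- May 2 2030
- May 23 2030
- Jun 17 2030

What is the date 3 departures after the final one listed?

Gaps: 5, 9, 13, 17, 21, 25 days — each gap is 4 larger than the previous one.
Next gap: 29 days. Jun 17 2030 + 29 days = Jul 16 2030.
Next gap: 33 days. Jul 16 2030 + 33 days = Aug 18 2030.
Next gap: 37 days. Aug 18 2030 + 37 days = Sep 24 2030.

Sep 24 2030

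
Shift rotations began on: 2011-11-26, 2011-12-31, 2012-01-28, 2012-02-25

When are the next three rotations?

All Saturdays; the gaps (35, 28, 28) vary with month length.
This is the last Saturday of each month.
March 2012 ends with Saturday 2012-03-31.
Last Saturday of April 2012: 2012-04-28.
Last Saturday of May 2012: 2012-05-26.

2012-03-31, 2012-04-28, 2012-05-26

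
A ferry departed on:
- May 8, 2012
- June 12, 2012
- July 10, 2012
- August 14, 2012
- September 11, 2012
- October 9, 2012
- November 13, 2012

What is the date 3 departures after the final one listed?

February 12, 2013

All dates are Tuesdays, 35, 28, 35, 28, 28, 35 days apart.
Specifically, the 2nd Tuesday of each month.
2nd Tuesday of December 2012: December 11, 2012.
2nd Tuesday of January 2013: January 8, 2013.
2nd Tuesday of February 2013: February 12, 2013.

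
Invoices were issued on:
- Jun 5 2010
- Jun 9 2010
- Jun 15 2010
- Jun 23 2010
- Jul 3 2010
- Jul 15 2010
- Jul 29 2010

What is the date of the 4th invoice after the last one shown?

Oct 13 2010

The spacing grows by 2 each time: 4, 6, 8, 10, 12, 14 days.
Next gap: 16 days. Jul 29 2010 + 16 days = Aug 14 2010.
Next gap: 18 days. Aug 14 2010 + 18 days = Sep 1 2010.
Next gap: 20 days. Sep 1 2010 + 20 days = Sep 21 2010.
Next gap: 22 days. Sep 21 2010 + 22 days = Oct 13 2010.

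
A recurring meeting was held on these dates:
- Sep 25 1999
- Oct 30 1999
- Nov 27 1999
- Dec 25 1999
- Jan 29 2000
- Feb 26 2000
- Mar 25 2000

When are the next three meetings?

Every date is a Saturday; gaps 35, 28, 28, 35, 28, 28 days.
Each is the last Saturday of its month (at least one falls on the 29th or later, ruling out '4th Saturday').
April 2000 ends with Saturday Apr 29 2000.
May 2000 ends with Saturday May 27 2000.
Last Saturday of June 2000: Jun 24 2000.

Apr 29 2000, May 27 2000, Jun 24 2000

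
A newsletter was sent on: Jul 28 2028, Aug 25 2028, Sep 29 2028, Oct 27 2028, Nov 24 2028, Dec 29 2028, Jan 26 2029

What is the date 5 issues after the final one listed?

All Fridays; the gaps (28, 35, 28, 28, 35, 28) vary with month length.
This is the last Friday of each month.
February 2029 ends with Friday Feb 23 2029.
March 2029 ends with Friday Mar 30 2029.
Last Friday of April 2029: Apr 27 2029.
Last Friday of May 2029: May 25 2029.
Last Friday of June 2029: Jun 29 2029.

Jun 29 2029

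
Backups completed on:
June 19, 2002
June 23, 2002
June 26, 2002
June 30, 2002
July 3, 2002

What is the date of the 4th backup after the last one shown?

July 17, 2002

Every event lands on a Wednesday or Sunday (gaps cycle 4, 3, 4, 3).
So the schedule is: every Wednesday and Sunday.
Next Sunday: July 7, 2002.
The following Wednesday is July 10, 2002.
The following Sunday is July 14, 2002.
Next Wednesday: July 17, 2002.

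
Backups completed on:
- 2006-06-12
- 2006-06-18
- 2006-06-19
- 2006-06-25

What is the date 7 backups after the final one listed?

Every event lands on a Monday or Sunday (gaps cycle 6, 1, 6).
So the schedule is: every Monday and Sunday.
The following Monday is 2006-06-26.
Next Sunday: 2006-07-02.
The following Monday is 2006-07-03.
The following Sunday is 2006-07-09.
The following Monday is 2006-07-10.
The following Sunday is 2006-07-16.
Next Monday: 2006-07-17.

2006-07-17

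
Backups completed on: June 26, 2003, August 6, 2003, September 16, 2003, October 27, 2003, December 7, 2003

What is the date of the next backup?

The spacing is 41, 41, 41, 41 days — always 41 days.
December 7, 2003 + 41 days = January 17, 2004.

January 17, 2004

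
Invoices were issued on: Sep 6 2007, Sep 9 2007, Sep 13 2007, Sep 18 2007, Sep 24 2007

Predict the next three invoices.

Intervals are 3, 4, 5, 6 days — an arithmetic progression with common difference 1.
Next gap: 7 days. Sep 24 2007 + 7 days = Oct 1 2007.
Next gap: 8 days. Oct 1 2007 + 8 days = Oct 9 2007.
Next gap: 9 days. Oct 9 2007 + 9 days = Oct 18 2007.

Oct 1 2007, Oct 9 2007, Oct 18 2007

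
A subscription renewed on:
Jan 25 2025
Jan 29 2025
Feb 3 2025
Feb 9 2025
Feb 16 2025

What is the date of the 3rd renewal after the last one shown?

Intervals are 4, 5, 6, 7 days — an arithmetic progression with common difference 1.
Next gap: 8 days. Feb 16 2025 + 8 days = Feb 24 2025.
Next gap: 9 days. Feb 24 2025 + 9 days = Mar 5 2025.
Next gap: 10 days. Mar 5 2025 + 10 days = Mar 15 2025.

Mar 15 2025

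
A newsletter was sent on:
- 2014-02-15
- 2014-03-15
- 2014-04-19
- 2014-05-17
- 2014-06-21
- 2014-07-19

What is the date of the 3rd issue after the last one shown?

2014-10-18

These are Saturdays at 28- or 35-day spacing (28, 35, 28, 35, 28).
The pattern: 3rd Saturday of the month.
3rd Saturday of August 2014: 2014-08-16.
September 2014 — 3rd Saturday is 2014-09-20.
October 2014 — 3rd Saturday is 2014-10-18.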